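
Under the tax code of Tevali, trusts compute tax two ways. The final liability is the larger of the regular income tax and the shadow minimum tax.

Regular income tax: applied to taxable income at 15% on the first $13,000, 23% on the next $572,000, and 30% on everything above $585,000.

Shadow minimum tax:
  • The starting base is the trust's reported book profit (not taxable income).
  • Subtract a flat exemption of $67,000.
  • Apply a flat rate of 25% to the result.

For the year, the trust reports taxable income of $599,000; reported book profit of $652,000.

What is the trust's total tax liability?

Shadow minimum tax:
  Base (reported book profit): $652,000
  Less exemption $67,000 → base $585,000
  $585,000 × 25% = $146,250

Regular income tax:
  $13,000 × 15% = $1,950
  $572,000 × 23% = $131,560
  $14,000 × 30% = $4,200
  → $137,710

$146,250 > $137,710, so the shadow minimum tax is the binding amount.

$146,250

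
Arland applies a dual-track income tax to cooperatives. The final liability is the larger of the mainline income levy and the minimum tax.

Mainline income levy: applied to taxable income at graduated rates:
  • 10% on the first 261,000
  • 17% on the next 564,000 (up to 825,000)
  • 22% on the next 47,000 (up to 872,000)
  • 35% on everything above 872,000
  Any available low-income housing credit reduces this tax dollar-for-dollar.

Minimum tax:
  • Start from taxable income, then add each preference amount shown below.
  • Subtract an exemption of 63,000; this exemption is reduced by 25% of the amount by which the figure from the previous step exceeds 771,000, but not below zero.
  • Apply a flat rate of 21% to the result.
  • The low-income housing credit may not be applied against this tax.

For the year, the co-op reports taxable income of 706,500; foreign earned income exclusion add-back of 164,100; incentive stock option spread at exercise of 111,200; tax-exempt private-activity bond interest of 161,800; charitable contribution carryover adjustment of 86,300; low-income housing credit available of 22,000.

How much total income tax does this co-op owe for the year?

258,279

Minimum tax:
  Adjusted income: 706,500 + 164,100 + 111,200 + 161,800 + 86,300 = 1,229,900
  Exemption: 25% × (1,229,900 − 771,000) = 114,725 ≥ 63,000, so the exemption is fully phased out
  Base: 1,229,900 − 0 = 1,229,900
  1,229,900 × 21% = 258,279

Mainline income levy:
  261,000 × 10% = 26,100
  445,500 × 17% = 75,735
  → 101,835
  Less low-income housing credit 22,000 → 79,835

258,279 > 79,835, so the minimum tax is the binding amount.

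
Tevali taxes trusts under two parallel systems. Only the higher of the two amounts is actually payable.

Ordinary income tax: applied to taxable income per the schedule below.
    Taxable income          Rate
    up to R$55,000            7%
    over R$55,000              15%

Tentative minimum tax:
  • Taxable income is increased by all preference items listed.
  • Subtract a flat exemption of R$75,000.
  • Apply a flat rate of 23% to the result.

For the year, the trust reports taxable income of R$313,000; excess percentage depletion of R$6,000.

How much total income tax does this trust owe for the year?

R$56,120

Tentative minimum tax:
  Adjusted income: R$313,000 + R$6,000 = R$319,000
  Less exemption R$75,000 → base R$244,000
  R$244,000 × 23% = R$56,120

Ordinary income tax:
  R$55,000 × 7% = R$3,850
  R$258,000 × 15% = R$38,700
  → R$42,550

R$56,120 > R$42,550, so the tentative minimum tax is the binding amount.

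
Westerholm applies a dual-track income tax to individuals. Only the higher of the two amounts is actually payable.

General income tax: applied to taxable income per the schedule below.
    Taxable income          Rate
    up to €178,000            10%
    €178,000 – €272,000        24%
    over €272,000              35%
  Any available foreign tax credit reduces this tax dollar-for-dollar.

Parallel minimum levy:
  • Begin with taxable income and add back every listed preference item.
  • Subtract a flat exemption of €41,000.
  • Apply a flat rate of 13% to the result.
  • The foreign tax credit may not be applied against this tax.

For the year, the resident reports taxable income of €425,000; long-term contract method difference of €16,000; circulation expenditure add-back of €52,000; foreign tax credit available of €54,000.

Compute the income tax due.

General income tax:
  €178,000 × 10% = €17,800
  €94,000 × 24% = €22,560
  €153,000 × 35% = €53,550
  → €93,910
  Less foreign tax credit €54,000 → €39,910

Parallel minimum levy:
  Adjusted income: €425,000 + €16,000 + €52,000 = €493,000
  Less exemption €41,000 → base €452,000
  €452,000 × 13% = €58,760

€58,760 > €39,910, so the parallel minimum levy is the binding amount.

€58,760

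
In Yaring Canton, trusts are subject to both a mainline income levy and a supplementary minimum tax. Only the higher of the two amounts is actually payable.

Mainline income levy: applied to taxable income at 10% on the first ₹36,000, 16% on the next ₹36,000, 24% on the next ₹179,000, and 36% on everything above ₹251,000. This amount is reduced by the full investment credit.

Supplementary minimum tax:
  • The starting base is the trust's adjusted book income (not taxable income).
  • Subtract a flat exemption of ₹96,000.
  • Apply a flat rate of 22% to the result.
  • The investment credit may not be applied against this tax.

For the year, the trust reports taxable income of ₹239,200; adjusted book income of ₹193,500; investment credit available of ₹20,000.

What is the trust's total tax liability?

Mainline income levy:
  ₹36,000 × 10% = ₹3,600
  ₹36,000 × 16% = ₹5,760
  ₹167,200 × 24% = ₹40,128
  → ₹49,488
  Less investment credit ₹20,000 → ₹29,488

Supplementary minimum tax:
  Base (adjusted book income): ₹193,500
  Less exemption ₹96,000 → base ₹97,500
  ₹97,500 × 22% = ₹21,450

₹29,488 > ₹21,450, so the mainline income levy governs.

₹29,488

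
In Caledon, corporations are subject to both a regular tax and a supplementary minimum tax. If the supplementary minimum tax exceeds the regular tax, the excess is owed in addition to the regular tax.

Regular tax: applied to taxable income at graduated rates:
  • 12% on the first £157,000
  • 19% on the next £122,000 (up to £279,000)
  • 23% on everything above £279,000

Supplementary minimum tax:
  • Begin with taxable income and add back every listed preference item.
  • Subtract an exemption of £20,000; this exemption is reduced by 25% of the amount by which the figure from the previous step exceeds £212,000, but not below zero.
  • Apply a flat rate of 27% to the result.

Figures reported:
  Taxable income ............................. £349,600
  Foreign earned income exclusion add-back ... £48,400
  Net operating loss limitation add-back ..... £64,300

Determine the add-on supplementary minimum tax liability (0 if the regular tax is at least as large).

£66,563

Regular tax:
  £157,000 × 12% = £18,840
  £122,000 × 19% = £23,180
  £70,600 × 23% = £16,238
  → £58,258

Supplementary minimum tax:
  Adjusted income: £349,600 + £48,400 + £64,300 = £462,300
  Exemption: 25% × (£462,300 − £212,000) = £62,575 ≥ £20,000, so the exemption is fully phased out
  Base: £462,300 − £0 = £462,300
  £462,300 × 27% = £124,821

Excess of supplementary minimum tax over regular tax: £124,821 − £58,258 = £66,563.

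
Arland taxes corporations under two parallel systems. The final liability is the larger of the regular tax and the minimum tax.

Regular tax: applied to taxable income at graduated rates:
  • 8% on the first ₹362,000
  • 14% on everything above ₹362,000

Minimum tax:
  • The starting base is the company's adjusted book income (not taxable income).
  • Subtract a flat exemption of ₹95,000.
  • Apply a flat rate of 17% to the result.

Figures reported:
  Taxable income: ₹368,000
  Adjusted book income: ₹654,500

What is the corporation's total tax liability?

Minimum tax:
  Base (adjusted book income): ₹654,500
  Less exemption ₹95,000 → base ₹559,500
  ₹559,500 × 17% = ₹95,115

Regular tax:
  ₹362,000 × 8% = ₹28,960
  ₹6,000 × 14% = ₹840
  → ₹29,800

₹95,115 > ₹29,800, so the minimum tax is the binding amount.

₹95,115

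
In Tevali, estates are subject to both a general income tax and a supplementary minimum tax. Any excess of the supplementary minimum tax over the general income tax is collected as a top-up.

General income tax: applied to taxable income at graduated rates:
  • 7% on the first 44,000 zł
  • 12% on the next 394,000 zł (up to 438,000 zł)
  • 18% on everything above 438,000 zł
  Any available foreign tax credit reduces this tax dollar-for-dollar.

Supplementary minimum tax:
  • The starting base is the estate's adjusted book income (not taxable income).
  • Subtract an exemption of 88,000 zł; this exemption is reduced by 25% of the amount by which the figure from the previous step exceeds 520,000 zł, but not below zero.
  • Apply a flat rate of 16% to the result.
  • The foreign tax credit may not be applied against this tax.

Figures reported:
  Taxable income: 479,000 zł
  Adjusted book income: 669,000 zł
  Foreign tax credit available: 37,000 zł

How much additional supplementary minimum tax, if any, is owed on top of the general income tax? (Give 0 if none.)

Supplementary minimum tax:
  Base (adjusted book income): 669,000 zł
  Exemption: 88,000 zł − 25% × (669,000 zł − 520,000 zł) = 88,000 zł − 37,250 zł = 50,750 zł
  Base: 669,000 zł − 50,750 zł = 618,250 zł
  618,250 zł × 16% = 98,920 zł

General income tax:
  44,000 zł × 7% = 3,080 zł
  394,000 zł × 12% = 47,280 zł
  41,000 zł × 18% = 7,380 zł
  → 57,740 zł
  Less foreign tax credit 37,000 zł → 20,740 zł

Excess of supplementary minimum tax over general income tax: 98,920 zł − 20,740 zł = 78,180 zł.

78,180 zł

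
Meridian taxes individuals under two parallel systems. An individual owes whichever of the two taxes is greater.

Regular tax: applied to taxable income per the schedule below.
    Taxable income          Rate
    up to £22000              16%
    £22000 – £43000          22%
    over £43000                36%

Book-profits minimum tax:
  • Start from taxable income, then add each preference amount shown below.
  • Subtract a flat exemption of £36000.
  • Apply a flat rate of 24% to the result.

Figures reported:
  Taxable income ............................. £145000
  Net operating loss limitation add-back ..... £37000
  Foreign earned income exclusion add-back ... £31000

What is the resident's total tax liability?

£44860

Regular tax:
  £22000 × 16% = £3520
  £21000 × 22% = £4620
  £102000 × 36% = £36720
  → £44860

Book-profits minimum tax:
  Adjusted income: £145000 + £37000 + £31000 = £213000
  Less exemption £36000 → base £177000
  £177000 × 24% = £42480

£44860 > £42480, so the regular tax governs.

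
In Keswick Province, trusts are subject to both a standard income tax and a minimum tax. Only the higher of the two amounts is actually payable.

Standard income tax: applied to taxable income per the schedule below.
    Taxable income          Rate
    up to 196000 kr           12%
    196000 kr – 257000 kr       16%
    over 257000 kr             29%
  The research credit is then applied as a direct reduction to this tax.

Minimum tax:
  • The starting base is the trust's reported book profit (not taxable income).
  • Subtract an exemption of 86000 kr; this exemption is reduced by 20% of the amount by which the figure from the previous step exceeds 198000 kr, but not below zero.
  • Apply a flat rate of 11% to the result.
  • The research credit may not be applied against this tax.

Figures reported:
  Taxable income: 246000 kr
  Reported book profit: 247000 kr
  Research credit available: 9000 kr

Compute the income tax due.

Standard income tax:
  196000 kr × 12% = 23520 kr
  50000 kr × 16% = 8000 kr
  → 31520 kr
  Less research credit 9000 kr → 22520 kr

Minimum tax:
  Base (reported book profit): 247000 kr
  Exemption: 86000 kr − 20% × (247000 kr − 198000 kr) = 86000 kr − 9800 kr = 76200 kr
  Base: 247000 kr − 76200 kr = 170800 kr
  170800 kr × 11% = 18788 kr

22520 kr > 18788 kr, so the standard income tax governs.

22520 kr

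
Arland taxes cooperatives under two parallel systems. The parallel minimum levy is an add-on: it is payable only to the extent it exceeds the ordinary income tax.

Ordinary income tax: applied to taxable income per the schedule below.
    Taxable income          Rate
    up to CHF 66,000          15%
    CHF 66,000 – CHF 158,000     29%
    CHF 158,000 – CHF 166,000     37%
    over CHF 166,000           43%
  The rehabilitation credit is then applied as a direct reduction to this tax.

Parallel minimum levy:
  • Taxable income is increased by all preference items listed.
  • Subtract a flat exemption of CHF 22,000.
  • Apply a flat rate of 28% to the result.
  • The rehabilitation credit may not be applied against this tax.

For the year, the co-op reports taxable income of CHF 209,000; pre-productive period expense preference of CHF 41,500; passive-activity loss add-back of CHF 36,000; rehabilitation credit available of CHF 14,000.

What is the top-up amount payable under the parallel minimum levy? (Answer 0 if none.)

Ordinary income tax:
  CHF 66,000 × 15% = CHF 9,900
  CHF 92,000 × 29% = CHF 26,680
  CHF 8,000 × 37% = CHF 2,960
  CHF 43,000 × 43% = CHF 18,490
  → CHF 58,030
  Less rehabilitation credit CHF 14,000 → CHF 44,030

Parallel minimum levy:
  Adjusted income: CHF 209,000 + CHF 41,500 + CHF 36,000 = CHF 286,500
  Less exemption CHF 22,000 → base CHF 264,500
  CHF 264,500 × 28% = CHF 74,060

Excess of parallel minimum levy over ordinary income tax: CHF 74,060 − CHF 44,030 = CHF 30,030.

CHF 30,030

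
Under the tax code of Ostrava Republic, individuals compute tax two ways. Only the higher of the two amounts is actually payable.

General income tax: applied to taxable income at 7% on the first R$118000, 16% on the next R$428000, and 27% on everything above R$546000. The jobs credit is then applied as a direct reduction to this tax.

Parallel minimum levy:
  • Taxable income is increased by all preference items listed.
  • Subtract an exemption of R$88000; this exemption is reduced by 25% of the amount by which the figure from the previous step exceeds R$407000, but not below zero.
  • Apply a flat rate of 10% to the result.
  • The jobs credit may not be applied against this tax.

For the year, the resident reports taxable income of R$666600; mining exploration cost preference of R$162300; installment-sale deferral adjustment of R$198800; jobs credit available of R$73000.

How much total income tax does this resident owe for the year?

R$102770

Parallel minimum levy:
  Adjusted income: R$666600 + R$162300 + R$198800 = R$1027700
  Exemption: 25% × (R$1027700 − R$407000) = R$155175 ≥ R$88000, so the exemption is fully phased out
  Base: R$1027700 − R$0 = R$1027700
  R$1027700 × 10% = R$102770

General income tax:
  R$118000 × 7% = R$8260
  R$428000 × 16% = R$68480
  R$120600 × 27% = R$32562
  → R$109302
  Less jobs credit R$73000 → R$36302

R$102770 > R$36302, so the parallel minimum levy is the binding amount.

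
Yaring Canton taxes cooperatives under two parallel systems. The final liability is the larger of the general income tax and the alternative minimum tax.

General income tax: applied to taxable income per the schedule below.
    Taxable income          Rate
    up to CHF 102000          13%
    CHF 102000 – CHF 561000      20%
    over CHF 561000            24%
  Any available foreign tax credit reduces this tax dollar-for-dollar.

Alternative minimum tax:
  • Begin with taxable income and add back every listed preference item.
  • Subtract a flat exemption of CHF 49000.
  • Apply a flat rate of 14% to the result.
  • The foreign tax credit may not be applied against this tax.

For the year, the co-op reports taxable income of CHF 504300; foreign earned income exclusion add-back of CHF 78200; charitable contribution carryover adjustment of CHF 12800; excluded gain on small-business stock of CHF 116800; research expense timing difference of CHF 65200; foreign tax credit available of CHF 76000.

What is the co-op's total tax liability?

CHF 101962

Alternative minimum tax:
  Adjusted income: CHF 504300 + CHF 78200 + CHF 12800 + CHF 116800 + CHF 65200 = CHF 777300
  Less exemption CHF 49000 → base CHF 728300
  CHF 728300 × 14% = CHF 101962

General income tax:
  CHF 102000 × 13% = CHF 13260
  CHF 402300 × 20% = CHF 80460
  → CHF 93720
  Less foreign tax credit CHF 76000 → CHF 17720

CHF 101962 > CHF 17720, so the alternative minimum tax is the binding amount.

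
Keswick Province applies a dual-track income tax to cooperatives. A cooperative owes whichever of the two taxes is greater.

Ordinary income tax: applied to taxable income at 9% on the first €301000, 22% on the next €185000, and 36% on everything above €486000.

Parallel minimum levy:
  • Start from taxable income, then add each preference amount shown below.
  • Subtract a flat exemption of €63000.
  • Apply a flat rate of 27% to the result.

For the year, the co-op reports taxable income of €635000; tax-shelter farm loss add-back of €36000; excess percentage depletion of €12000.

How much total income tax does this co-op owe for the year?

€167400

Ordinary income tax:
  €301000 × 9% = €27090
  €185000 × 22% = €40700
  €149000 × 36% = €53640
  → €121430

Parallel minimum levy:
  Adjusted income: €635000 + €36000 + €12000 = €683000
  Less exemption €63000 → base €620000
  €620000 × 27% = €167400

€167400 > €121430, so the parallel minimum levy is the binding amount.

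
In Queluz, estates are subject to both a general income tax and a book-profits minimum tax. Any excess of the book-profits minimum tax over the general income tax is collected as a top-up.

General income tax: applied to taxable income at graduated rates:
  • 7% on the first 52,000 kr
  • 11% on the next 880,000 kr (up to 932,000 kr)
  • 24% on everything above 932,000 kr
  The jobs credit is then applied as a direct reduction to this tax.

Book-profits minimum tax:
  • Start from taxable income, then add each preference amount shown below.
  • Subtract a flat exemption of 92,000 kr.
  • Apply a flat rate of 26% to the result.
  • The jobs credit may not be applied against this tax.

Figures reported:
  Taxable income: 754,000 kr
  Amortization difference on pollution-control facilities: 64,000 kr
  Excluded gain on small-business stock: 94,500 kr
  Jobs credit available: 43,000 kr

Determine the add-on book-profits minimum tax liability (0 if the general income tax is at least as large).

175,470 kr

Book-profits minimum tax:
  Adjusted income: 754,000 kr + 64,000 kr + 94,500 kr = 912,500 kr
  Less exemption 92,000 kr → base 820,500 kr
  820,500 kr × 26% = 213,330 kr

General income tax:
  52,000 kr × 7% = 3,640 kr
  702,000 kr × 11% = 77,220 kr
  → 80,860 kr
  Less jobs credit 43,000 kr → 37,860 kr

Excess of book-profits minimum tax over general income tax: 213,330 kr − 37,860 kr = 175,470 kr.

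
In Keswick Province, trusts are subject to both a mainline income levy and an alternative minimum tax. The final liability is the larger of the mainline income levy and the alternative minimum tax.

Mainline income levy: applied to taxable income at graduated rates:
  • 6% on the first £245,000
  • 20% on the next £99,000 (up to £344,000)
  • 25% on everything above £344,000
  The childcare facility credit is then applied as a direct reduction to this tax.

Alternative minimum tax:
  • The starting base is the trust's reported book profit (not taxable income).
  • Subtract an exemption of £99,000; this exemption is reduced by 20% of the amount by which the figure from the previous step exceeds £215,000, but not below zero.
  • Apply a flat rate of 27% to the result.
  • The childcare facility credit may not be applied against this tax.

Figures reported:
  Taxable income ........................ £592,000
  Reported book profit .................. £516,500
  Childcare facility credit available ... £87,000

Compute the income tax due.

Mainline income levy:
  £245,000 × 6% = £14,700
  £99,000 × 20% = £19,800
  £248,000 × 25% = £62,000
  → £96,500
  Less childcare facility credit £87,000 → £9,500

Alternative minimum tax:
  Base (reported book profit): £516,500
  Exemption: £99,000 − 20% × (£516,500 − £215,000) = £99,000 − £60,300 = £38,700
  Base: £516,500 − £38,700 = £477,800
  £477,800 × 27% = £129,006

£129,006 > £9,500, so the alternative minimum tax is the binding amount.

£129,006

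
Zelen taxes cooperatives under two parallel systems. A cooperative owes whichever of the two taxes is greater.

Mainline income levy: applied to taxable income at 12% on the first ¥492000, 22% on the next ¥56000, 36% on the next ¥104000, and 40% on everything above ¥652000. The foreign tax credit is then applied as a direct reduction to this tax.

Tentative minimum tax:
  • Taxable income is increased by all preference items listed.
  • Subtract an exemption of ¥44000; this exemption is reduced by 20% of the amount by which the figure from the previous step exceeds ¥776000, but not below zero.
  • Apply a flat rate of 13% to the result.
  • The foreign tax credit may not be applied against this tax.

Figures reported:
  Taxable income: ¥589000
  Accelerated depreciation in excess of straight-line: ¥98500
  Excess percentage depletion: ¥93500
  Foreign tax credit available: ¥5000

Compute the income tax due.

Tentative minimum tax:
  Adjusted income: ¥589000 + ¥98500 + ¥93500 = ¥781000
  Exemption: ¥44000 − 20% × (¥781000 − ¥776000) = ¥44000 − ¥1000 = ¥43000
  Base: ¥781000 − ¥43000 = ¥738000
  ¥738000 × 13% = ¥95940

Mainline income levy:
  ¥492000 × 12% = ¥59040
  ¥56000 × 22% = ¥12320
  ¥41000 × 36% = ¥14760
  → ¥86120
  Less foreign tax credit ¥5000 → ¥81120

¥95940 > ¥81120, so the tentative minimum tax is the binding amount.

¥95940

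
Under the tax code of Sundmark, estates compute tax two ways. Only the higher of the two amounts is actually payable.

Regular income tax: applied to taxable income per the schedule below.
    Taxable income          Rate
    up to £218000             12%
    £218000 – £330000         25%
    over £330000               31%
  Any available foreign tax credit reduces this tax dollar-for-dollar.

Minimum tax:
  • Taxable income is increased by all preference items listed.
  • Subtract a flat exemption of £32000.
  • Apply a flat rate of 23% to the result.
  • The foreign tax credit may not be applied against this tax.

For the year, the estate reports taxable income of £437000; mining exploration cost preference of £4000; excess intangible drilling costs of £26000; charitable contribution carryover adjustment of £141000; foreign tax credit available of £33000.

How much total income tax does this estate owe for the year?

Regular income tax:
  £218000 × 12% = £26160
  £112000 × 25% = £28000
  £107000 × 31% = £33170
  → £87330
  Less foreign tax credit £33000 → £54330

Minimum tax:
  Adjusted income: £437000 + £4000 + £26000 + £141000 = £608000
  Less exemption £32000 → base £576000
  £576000 × 23% = £132480

£132480 > £54330, so the minimum tax is the binding amount.

£132480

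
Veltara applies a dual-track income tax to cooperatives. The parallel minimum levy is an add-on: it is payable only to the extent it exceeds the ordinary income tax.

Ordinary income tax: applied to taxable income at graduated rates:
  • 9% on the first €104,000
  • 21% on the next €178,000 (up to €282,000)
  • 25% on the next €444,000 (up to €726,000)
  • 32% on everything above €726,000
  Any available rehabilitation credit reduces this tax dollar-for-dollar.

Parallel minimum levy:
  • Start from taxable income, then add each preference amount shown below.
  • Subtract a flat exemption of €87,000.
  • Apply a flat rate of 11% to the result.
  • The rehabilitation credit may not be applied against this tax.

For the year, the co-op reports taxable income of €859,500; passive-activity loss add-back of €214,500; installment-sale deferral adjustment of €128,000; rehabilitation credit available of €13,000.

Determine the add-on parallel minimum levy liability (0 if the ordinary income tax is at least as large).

Ordinary income tax:
  €104,000 × 9% = €9,360
  €178,000 × 21% = €37,380
  €444,000 × 25% = €111,000
  €133,500 × 32% = €42,720
  → €200,460
  Less rehabilitation credit €13,000 → €187,460

Parallel minimum levy:
  Adjusted income: €859,500 + €214,500 + €128,000 = €1,202,000
  Less exemption €87,000 → base €1,115,000
  €1,115,000 × 11% = €122,650

€122,650 ≤ €187,460, so no add-on is due.

€0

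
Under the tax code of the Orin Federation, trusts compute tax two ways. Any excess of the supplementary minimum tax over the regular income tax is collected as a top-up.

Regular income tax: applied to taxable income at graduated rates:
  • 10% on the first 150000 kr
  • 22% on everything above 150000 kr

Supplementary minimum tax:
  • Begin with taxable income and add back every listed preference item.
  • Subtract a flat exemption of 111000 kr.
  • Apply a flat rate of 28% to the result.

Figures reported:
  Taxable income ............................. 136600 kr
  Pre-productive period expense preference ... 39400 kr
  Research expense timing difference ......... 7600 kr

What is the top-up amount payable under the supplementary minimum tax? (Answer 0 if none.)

6668 kr

Regular income tax:
  136600 kr × 10% = 13660 kr

Supplementary minimum tax:
  Adjusted income: 136600 kr + 39400 kr + 7600 kr = 183600 kr
  Less exemption 111000 kr → base 72600 kr
  72600 kr × 28% = 20328 kr

Excess of supplementary minimum tax over regular income tax: 20328 kr − 13660 kr = 6668 kr.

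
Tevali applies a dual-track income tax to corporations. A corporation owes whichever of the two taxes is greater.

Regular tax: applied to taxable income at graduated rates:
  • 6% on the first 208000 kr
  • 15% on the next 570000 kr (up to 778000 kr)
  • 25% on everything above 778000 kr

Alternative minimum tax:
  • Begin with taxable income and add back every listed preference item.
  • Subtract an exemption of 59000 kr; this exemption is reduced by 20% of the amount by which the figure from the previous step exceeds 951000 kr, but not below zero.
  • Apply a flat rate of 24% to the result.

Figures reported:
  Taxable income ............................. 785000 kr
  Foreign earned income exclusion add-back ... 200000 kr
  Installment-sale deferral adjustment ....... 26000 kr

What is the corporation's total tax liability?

231360 kr

Regular tax:
  208000 kr × 6% = 12480 kr
  570000 kr × 15% = 85500 kr
  7000 kr × 25% = 1750 kr
  → 99730 kr

Alternative minimum tax:
  Adjusted income: 785000 kr + 200000 kr + 26000 kr = 1011000 kr
  Exemption: 59000 kr − 20% × (1011000 kr − 951000 kr) = 59000 kr − 12000 kr = 47000 kr
  Base: 1011000 kr − 47000 kr = 964000 kr
  964000 kr × 24% = 231360 kr

231360 kr > 99730 kr, so the alternative minimum tax is the binding amount.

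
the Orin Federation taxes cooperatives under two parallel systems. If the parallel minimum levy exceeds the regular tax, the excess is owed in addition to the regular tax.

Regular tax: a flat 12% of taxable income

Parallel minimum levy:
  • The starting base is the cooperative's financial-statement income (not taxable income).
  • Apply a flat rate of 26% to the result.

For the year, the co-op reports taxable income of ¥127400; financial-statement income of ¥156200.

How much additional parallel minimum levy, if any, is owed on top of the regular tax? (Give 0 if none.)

¥25324

Parallel minimum levy:
  Base (financial-statement income): ¥156200
  ¥156200 × 26% = ¥40612

Regular tax:
  ¥127400 × 12% = ¥15288

Excess of parallel minimum levy over regular tax: ¥40612 − ¥15288 = ¥25324.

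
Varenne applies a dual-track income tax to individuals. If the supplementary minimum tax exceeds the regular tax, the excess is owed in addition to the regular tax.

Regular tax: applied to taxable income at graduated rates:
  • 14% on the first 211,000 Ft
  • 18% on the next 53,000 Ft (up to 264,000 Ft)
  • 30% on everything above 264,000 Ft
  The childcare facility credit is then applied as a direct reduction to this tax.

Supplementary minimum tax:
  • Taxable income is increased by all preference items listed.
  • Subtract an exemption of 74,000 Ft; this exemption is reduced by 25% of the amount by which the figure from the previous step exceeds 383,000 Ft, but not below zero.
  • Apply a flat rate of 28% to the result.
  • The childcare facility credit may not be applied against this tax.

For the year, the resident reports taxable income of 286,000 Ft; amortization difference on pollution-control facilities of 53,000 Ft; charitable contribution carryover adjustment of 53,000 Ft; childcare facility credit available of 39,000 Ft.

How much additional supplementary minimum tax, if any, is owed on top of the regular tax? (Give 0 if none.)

Supplementary minimum tax:
  Adjusted income: 286,000 Ft + 53,000 Ft + 53,000 Ft = 392,000 Ft
  Exemption: 74,000 Ft − 25% × (392,000 Ft − 383,000 Ft) = 74,000 Ft − 2,250 Ft = 71,750 Ft
  Base: 392,000 Ft − 71,750 Ft = 320,250 Ft
  320,250 Ft × 28% = 89,670 Ft

Regular tax:
  211,000 Ft × 14% = 29,540 Ft
  53,000 Ft × 18% = 9,540 Ft
  22,000 Ft × 30% = 6,600 Ft
  → 45,680 Ft
  Less childcare facility credit 39,000 Ft → 6,680 Ft

Excess of supplementary minimum tax over regular tax: 89,670 Ft − 6,680 Ft = 82,990 Ft.

82,990 Ft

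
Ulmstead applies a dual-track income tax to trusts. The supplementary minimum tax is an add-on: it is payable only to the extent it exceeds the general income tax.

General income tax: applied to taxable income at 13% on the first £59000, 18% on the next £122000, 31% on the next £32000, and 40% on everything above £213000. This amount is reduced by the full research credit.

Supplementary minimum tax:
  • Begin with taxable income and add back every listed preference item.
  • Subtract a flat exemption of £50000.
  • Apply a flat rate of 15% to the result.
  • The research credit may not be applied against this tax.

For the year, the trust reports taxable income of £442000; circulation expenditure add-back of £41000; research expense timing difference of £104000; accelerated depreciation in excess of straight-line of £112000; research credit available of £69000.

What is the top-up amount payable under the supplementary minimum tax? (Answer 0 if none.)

£35200

General income tax:
  £59000 × 13% = £7670
  £122000 × 18% = £21960
  £32000 × 31% = £9920
  £229000 × 40% = £91600
  → £131150
  Less research credit £69000 → £62150

Supplementary minimum tax:
  Adjusted income: £442000 + £41000 + £104000 + £112000 = £699000
  Less exemption £50000 → base £649000
  £649000 × 15% = £97350

Excess of supplementary minimum tax over general income tax: £97350 − £62150 = £35200.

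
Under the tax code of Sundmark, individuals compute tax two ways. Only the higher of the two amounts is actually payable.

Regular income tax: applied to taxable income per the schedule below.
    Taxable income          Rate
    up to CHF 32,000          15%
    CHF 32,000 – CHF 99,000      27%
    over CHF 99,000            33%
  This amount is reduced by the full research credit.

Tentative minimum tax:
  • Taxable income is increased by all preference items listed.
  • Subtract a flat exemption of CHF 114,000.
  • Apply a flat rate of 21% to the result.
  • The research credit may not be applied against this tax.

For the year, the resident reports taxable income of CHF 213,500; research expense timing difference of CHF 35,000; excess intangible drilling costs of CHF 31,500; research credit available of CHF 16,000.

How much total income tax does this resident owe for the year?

Tentative minimum tax:
  Adjusted income: CHF 213,500 + CHF 35,000 + CHF 31,500 = CHF 280,000
  Less exemption CHF 114,000 → base CHF 166,000
  CHF 166,000 × 21% = CHF 34,860

Regular income tax:
  CHF 32,000 × 15% = CHF 4,800
  CHF 67,000 × 27% = CHF 18,090
  CHF 114,500 × 33% = CHF 37,785
  → CHF 60,675
  Less research credit CHF 16,000 → CHF 44,675

CHF 44,675 > CHF 34,860, so the regular income tax governs.

CHF 44,675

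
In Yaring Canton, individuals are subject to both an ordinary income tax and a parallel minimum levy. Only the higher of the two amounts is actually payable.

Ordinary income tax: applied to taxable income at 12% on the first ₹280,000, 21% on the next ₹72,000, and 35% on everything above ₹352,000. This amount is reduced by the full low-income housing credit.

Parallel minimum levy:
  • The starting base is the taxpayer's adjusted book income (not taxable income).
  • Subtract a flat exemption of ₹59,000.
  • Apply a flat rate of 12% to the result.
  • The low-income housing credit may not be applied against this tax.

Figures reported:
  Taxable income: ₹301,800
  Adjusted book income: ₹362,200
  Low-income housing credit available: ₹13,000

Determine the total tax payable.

Ordinary income tax:
  ₹280,000 × 12% = ₹33,600
  ₹21,800 × 21% = ₹4,578
  → ₹38,178
  Less low-income housing credit ₹13,000 → ₹25,178

Parallel minimum levy:
  Base (adjusted book income): ₹362,200
  Less exemption ₹59,000 → base ₹303,200
  ₹303,200 × 12% = ₹36,384

₹36,384 > ₹25,178, so the parallel minimum levy is the binding amount.

₹36,384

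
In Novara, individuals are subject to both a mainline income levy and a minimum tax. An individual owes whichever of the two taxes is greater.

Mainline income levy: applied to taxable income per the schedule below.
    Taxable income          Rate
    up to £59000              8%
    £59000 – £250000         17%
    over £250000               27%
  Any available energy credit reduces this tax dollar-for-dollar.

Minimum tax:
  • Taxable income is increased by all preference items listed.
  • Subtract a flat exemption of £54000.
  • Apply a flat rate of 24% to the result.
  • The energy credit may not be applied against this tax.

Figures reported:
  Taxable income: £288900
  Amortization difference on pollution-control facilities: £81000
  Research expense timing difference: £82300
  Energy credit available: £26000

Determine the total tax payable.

Mainline income levy:
  £59000 × 8% = £4720
  £191000 × 17% = £32470
  £38900 × 27% = £10503
  → £47693
  Less energy credit £26000 → £21693

Minimum tax:
  Adjusted income: £288900 + £81000 + £82300 = £452200
  Less exemption £54000 → base £398200
  £398200 × 24% = £95568

£95568 > £21693, so the minimum tax is the binding amount.

£95568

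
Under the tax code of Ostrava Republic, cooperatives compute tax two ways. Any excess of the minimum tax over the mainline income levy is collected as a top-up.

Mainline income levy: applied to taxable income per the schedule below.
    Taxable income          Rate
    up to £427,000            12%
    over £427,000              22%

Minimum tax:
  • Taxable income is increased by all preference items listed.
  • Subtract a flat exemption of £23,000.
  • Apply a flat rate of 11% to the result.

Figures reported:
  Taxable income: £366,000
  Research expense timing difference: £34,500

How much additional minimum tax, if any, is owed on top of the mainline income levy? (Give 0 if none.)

£0

Mainline income levy:
  £366,000 × 12% = £43,920

Minimum tax:
  Adjusted income: £366,000 + £34,500 = £400,500
  Less exemption £23,000 → base £377,500
  £377,500 × 11% = £41,525

£41,525 ≤ £43,920, so no add-on is due.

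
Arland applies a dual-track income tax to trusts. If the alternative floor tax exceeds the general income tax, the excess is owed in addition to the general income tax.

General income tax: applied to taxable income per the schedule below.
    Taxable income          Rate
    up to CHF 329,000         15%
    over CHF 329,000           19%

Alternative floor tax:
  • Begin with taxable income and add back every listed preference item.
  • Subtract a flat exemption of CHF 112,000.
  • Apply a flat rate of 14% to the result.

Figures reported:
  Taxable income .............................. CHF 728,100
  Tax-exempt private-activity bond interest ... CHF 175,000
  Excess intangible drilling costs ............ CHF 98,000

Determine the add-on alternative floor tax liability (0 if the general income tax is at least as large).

Alternative floor tax:
  Adjusted income: CHF 728,100 + CHF 175,000 + CHF 98,000 = CHF 1,001,100
  Less exemption CHF 112,000 → base CHF 889,100
  CHF 889,100 × 14% = CHF 124,474

General income tax:
  CHF 329,000 × 15% = CHF 49,350
  CHF 399,100 × 19% = CHF 75,829
  → CHF 125,179

CHF 124,474 ≤ CHF 125,179, so no add-on is due.

CHF 0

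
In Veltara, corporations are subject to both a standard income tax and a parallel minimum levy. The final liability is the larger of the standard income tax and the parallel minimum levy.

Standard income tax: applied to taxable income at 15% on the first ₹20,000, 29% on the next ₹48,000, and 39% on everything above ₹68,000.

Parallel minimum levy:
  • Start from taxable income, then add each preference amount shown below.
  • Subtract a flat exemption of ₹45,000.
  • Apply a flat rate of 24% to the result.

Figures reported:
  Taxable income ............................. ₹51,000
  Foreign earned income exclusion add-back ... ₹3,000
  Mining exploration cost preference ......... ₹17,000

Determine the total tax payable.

₹11,990

Parallel minimum levy:
  Adjusted income: ₹51,000 + ₹3,000 + ₹17,000 = ₹71,000
  Less exemption ₹45,000 → base ₹26,000
  ₹26,000 × 24% = ₹6,240

Standard income tax:
  ₹20,000 × 15% = ₹3,000
  ₹31,000 × 29% = ₹8,990
  → ₹11,990

₹11,990 > ₹6,240, so the standard income tax governs.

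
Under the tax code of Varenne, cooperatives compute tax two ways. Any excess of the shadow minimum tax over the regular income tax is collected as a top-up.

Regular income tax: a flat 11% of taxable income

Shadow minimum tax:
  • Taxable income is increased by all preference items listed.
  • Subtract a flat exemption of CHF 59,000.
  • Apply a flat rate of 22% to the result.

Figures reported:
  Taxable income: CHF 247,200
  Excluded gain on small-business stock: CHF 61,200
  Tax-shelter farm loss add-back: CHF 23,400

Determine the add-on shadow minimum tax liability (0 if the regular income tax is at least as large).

Regular income tax:
  CHF 247,200 × 11% = CHF 27,192

Shadow minimum tax:
  Adjusted income: CHF 247,200 + CHF 61,200 + CHF 23,400 = CHF 331,800
  Less exemption CHF 59,000 → base CHF 272,800
  CHF 272,800 × 22% = CHF 60,016

Excess of shadow minimum tax over regular income tax: CHF 60,016 − CHF 27,192 = CHF 32,824.

CHF 32,824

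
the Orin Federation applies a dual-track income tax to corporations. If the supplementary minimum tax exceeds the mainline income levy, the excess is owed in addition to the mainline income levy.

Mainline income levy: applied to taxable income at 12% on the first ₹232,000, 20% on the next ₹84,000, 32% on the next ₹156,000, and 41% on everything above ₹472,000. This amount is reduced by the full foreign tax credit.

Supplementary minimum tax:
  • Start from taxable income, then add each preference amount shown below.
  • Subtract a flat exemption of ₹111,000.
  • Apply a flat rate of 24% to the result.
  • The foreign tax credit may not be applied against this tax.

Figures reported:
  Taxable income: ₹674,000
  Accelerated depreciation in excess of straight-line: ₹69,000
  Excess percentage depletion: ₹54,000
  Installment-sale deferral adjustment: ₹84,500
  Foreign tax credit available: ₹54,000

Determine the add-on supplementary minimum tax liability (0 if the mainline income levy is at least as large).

₹61,540

Supplementary minimum tax:
  Adjusted income: ₹674,000 + ₹69,000 + ₹54,000 + ₹84,500 = ₹881,500
  Less exemption ₹111,000 → base ₹770,500
  ₹770,500 × 24% = ₹184,920

Mainline income levy:
  ₹232,000 × 12% = ₹27,840
  ₹84,000 × 20% = ₹16,800
  ₹156,000 × 32% = ₹49,920
  ₹202,000 × 41% = ₹82,820
  → ₹177,380
  Less foreign tax credit ₹54,000 → ₹123,380

Excess of supplementary minimum tax over mainline income levy: ₹184,920 − ₹123,380 = ₹61,540.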